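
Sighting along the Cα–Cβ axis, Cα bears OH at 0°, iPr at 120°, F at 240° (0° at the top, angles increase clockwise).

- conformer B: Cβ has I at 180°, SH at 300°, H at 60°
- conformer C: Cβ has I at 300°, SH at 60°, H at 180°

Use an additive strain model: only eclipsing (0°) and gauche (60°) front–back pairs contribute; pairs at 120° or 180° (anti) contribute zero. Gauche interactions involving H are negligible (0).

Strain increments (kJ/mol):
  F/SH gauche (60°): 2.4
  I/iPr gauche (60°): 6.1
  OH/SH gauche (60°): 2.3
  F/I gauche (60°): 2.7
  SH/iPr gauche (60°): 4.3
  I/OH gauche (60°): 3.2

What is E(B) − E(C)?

+1.0 kJ/mol

B (staggered): OH(0°)/SH(300°) gauche 2.3; iPr(120°)/I(180°) gauche 6.1; F(240°)/I(180°) gauche 2.7; F(240°)/SH(300°) gauche 2.4 → 13.5 kJ/mol.
C (staggered): OH(0°)/I(300°) gauche 3.2; OH(0°)/SH(60°) gauche 2.3; iPr(120°)/SH(60°) gauche 4.3; F(240°)/I(300°) gauche 2.7 → 12.5 kJ/mol.
E(B) − E(C) = 13.5 − 12.5 = +1.0 kJ/mol.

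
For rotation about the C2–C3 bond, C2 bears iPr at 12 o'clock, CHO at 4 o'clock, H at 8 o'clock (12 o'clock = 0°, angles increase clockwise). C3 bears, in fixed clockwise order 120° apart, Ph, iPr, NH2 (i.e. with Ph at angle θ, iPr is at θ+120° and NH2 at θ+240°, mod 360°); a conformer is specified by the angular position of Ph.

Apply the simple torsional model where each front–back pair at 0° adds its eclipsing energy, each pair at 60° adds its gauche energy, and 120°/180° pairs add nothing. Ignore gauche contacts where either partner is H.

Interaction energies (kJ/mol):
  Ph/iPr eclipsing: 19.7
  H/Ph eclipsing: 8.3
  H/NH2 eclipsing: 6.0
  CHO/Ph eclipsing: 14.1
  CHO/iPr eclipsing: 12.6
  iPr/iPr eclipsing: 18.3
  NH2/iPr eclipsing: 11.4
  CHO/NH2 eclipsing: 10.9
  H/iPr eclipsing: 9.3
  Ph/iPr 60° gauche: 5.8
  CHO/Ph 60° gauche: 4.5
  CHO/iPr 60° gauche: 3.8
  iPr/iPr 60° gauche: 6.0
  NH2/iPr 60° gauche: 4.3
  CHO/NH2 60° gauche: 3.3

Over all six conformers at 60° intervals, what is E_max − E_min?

20.2 kJ/mol

Ph at 0° is eclipsed. iPr at 0° is eclipsed with Ph at 0° (19.7); CHO at 120° is eclipsed with iPr at 120° (12.6); H at 240° is eclipsed with NH2 at 240° (6.0). Total 38.3 kJ/mol.
Ph at 60° is staggered. iPr at 0° is gauche with Ph at 60° (5.8); iPr at 0° is gauche with NH2 at 300° (4.3); CHO at 120° is gauche with Ph at 60° (4.5); CHO at 120° is gauche with iPr at 180° (3.8). Total 18.4 kJ/mol.
Ph at 120° is eclipsed. iPr at 0° is eclipsed with NH2 at 0° (11.4); CHO at 120° is eclipsed with Ph at 120° (14.1); H at 240° is eclipsed with iPr at 240° (9.3). Total 34.8 kJ/mol.
Ph at 180° is staggered. iPr at 0° is gauche with iPr at 300° (6.0); iPr at 0° is gauche with NH2 at 60° (4.3); CHO at 120° is gauche with Ph at 180° (4.5); CHO at 120° is gauche with NH2 at 60° (3.3). Total 18.1 kJ/mol.
Ph at 240° is eclipsed. iPr at 0° is eclipsed with iPr at 0° (18.3); CHO at 120° is eclipsed with NH2 at 120° (10.9); H at 240° is eclipsed with Ph at 240° (8.3). Total 37.5 kJ/mol.
Ph at 300° is staggered. iPr at 0° is gauche with Ph at 300° (5.8); iPr at 0° is gauche with iPr at 60° (6.0); CHO at 120° is gauche with iPr at 60° (3.8); CHO at 120° is gauche with NH2 at 180° (3.3). Total 18.9 kJ/mol.
Max at 0° (38.3 kJ/mol), min at 180° (18.1 kJ/mol); barrier = 20.2 kJ/mol.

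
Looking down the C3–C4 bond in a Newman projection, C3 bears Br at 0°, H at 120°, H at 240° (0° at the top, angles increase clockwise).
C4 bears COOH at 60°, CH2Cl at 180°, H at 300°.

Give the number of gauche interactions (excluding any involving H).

1

Non-H gauche pairs: Br(0°)/COOH(60°) — 1 interaction.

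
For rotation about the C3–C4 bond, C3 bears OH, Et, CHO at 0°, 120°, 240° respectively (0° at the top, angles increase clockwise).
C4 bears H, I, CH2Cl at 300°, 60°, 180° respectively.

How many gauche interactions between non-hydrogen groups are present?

4

Non-H gauche pairs: OH(0°)/I(60°); Et(120°)/I(60°); Et(120°)/CH2Cl(180°); CHO(240°)/CH2Cl(180°) — 4 interactions.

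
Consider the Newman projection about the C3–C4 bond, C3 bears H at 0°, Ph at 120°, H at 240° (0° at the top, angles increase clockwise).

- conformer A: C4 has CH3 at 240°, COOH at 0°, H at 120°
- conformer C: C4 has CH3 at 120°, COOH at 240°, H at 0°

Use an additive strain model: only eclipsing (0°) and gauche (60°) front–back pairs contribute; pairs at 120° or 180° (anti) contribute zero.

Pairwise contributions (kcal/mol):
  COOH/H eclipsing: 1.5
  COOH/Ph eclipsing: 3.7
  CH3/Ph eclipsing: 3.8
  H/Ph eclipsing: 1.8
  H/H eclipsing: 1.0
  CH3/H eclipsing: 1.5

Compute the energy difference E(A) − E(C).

A is eclipsed. H at 0° is eclipsed with COOH at 0° (1.5); Ph at 120° is eclipsed with H at 120° (1.8); H at 240° is eclipsed with CH3 at 240° (1.5). Total 4.8 kcal/mol.
C is eclipsed. H at 0° is eclipsed with H at 0° (1.0); Ph at 120° is eclipsed with CH3 at 120° (3.8); H at 240° is eclipsed with COOH at 240° (1.5). Total 6.3 kcal/mol.
E(A) − E(C) = 4.8 − 6.3 = -1.5 kcal/mol.

-1.5 kcal/mol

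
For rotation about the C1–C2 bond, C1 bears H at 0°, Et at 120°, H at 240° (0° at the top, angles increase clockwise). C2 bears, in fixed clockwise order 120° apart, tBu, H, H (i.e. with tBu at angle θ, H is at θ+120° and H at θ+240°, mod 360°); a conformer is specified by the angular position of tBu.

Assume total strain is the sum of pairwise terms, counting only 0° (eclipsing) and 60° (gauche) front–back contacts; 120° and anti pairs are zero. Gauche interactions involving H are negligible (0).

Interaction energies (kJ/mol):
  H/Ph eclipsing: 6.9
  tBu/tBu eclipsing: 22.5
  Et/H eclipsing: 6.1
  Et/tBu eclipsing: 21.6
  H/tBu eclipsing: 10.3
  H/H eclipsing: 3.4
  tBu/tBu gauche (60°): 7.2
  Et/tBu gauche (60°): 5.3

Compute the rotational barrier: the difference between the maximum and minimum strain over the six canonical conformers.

28.4 kJ/mol

tBu at 0° (eclipsed): H(0°)/tBu(0°) eclipsed 10.3; Et(120°)/H(120°) eclipsed 6.1; H(240°)/H(240°) eclipsed 3.4 → 19.8 kJ/mol.
tBu at 60° (staggered): Et(120°)/tBu(60°) gauche 5.3 → 5.3 kJ/mol.
tBu at 120° (eclipsed): H(0°)/H(0°) eclipsed 3.4; Et(120°)/tBu(120°) eclipsed 21.6; H(240°)/H(240°) eclipsed 3.4 → 28.4 kJ/mol.
tBu at 180° (staggered): Et(120°)/tBu(180°) gauche 5.3 → 5.3 kJ/mol.
tBu at 240° (eclipsed): H(0°)/H(0°) eclipsed 3.4; Et(120°)/H(120°) eclipsed 6.1; H(240°)/tBu(240°) eclipsed 10.3 → 19.8 kJ/mol.
tBu at 300° (staggered): no non-H gauche contacts → 0.0 kJ/mol.
Max at 120° (28.4 kJ/mol), min at 300° (0.0 kJ/mol); barrier = 28.4 kJ/mol.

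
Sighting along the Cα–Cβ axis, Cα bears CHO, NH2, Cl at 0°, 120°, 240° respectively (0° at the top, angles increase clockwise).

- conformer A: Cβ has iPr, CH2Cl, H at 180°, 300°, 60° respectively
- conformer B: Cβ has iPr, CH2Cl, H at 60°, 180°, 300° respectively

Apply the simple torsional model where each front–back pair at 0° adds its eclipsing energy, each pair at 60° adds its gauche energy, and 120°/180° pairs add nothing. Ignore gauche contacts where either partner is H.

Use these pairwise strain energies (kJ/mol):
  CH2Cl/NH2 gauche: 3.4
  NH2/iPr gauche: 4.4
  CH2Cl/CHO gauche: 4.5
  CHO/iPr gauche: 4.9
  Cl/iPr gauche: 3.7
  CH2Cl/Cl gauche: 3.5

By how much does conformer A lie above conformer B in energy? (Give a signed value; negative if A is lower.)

A is staggered. CHO at 0° is gauche with CH2Cl at 300° (4.5); NH2 at 120° is gauche with iPr at 180° (4.4); Cl at 240° is gauche with iPr at 180° (3.7); Cl at 240° is gauche with CH2Cl at 300° (3.5). Total 16.1 kJ/mol.
B is staggered. CHO at 0° is gauche with iPr at 60° (4.9); NH2 at 120° is gauche with iPr at 60° (4.4); NH2 at 120° is gauche with CH2Cl at 180° (3.4); Cl at 240° is gauche with CH2Cl at 180° (3.5). Total 16.2 kJ/mol.
E(A) − E(B) = 16.1 − 16.2 = -0.1 kJ/mol.

-0.1 kJ/mol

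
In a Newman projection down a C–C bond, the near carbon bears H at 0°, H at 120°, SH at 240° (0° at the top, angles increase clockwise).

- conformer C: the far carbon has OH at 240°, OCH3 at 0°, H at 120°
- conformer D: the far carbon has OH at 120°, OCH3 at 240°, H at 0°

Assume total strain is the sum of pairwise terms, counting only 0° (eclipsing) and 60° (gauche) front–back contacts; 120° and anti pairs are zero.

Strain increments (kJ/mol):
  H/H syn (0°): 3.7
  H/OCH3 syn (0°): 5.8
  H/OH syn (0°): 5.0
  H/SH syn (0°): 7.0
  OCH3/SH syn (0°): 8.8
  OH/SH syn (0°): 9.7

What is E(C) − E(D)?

C (eclipsed): H–OCH3 eclipsed, H–H eclipsed, SH–OH eclipsed; 5.8 + 3.7 + 9.7 = 19.2 kJ/mol.
D (eclipsed): H–H eclipsed, H–OH eclipsed, SH–OCH3 eclipsed; 3.7 + 5.0 + 8.8 = 17.5 kJ/mol.
E(C) − E(D) = 19.2 − 17.5 = +1.7 kJ/mol.

+1.7 kJ/mol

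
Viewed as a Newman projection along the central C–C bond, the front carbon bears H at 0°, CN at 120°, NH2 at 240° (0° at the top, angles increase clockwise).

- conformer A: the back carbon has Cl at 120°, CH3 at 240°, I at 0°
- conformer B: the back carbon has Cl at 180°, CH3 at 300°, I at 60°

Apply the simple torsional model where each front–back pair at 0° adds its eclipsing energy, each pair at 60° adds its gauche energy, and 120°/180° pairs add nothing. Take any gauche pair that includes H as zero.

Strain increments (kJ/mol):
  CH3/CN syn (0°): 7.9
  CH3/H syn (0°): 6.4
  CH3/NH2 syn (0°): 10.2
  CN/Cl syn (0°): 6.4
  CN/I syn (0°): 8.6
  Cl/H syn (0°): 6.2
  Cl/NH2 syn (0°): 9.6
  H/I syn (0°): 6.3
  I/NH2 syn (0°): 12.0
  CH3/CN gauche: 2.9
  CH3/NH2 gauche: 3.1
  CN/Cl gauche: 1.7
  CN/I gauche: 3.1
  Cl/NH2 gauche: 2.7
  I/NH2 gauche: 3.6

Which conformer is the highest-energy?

A is eclipsed. H at 0° is eclipsed with I at 0° (6.3); CN at 120° is eclipsed with Cl at 120° (6.4); NH2 at 240° is eclipsed with CH3 at 240° (10.2). Total 22.9 kJ/mol.
B is staggered. CN at 120° is gauche with Cl at 180° (1.7); CN at 120° is gauche with I at 60° (3.1); NH2 at 240° is gauche with Cl at 180° (2.7); NH2 at 240° is gauche with CH3 at 300° (3.1). Total 10.6 kJ/mol.
A has the highest total (22.9 kJ/mol).

A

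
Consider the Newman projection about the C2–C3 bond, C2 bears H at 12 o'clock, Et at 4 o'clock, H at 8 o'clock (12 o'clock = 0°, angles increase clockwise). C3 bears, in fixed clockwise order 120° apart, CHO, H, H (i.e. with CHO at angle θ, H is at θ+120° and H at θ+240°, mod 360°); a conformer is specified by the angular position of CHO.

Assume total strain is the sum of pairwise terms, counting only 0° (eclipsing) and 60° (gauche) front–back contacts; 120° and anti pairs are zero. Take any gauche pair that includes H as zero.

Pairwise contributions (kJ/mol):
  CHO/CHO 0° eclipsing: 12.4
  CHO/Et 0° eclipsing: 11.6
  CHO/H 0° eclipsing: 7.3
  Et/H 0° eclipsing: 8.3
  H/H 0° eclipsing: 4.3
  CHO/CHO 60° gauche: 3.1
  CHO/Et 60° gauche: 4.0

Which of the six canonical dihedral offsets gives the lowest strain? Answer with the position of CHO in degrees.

CHO at 0° (eclipsed): H(0°)/CHO(0°) eclipsed 7.3; Et(120°)/H(120°) eclipsed 8.3; H(240°)/H(240°) eclipsed 4.3 → 19.9 kJ/mol.
CHO at 60° (staggered): Et(120°)/CHO(60°) gauche 4.0 → 4.0 kJ/mol.
CHO at 120° (eclipsed): H(0°)/H(0°) eclipsed 4.3; Et(120°)/CHO(120°) eclipsed 11.6; H(240°)/H(240°) eclipsed 4.3 → 20.2 kJ/mol.
CHO at 180° (staggered): Et(120°)/CHO(180°) gauche 4.0 → 4.0 kJ/mol.
CHO at 240° (eclipsed): H(0°)/H(0°) eclipsed 4.3; Et(120°)/H(120°) eclipsed 8.3; H(240°)/CHO(240°) eclipsed 7.3 → 19.9 kJ/mol.
CHO at 300° (staggered): no non-H gauche contacts → 0.0 kJ/mol.
The minimum (0.0 kJ/mol) occurs with CHO at 300°.

300°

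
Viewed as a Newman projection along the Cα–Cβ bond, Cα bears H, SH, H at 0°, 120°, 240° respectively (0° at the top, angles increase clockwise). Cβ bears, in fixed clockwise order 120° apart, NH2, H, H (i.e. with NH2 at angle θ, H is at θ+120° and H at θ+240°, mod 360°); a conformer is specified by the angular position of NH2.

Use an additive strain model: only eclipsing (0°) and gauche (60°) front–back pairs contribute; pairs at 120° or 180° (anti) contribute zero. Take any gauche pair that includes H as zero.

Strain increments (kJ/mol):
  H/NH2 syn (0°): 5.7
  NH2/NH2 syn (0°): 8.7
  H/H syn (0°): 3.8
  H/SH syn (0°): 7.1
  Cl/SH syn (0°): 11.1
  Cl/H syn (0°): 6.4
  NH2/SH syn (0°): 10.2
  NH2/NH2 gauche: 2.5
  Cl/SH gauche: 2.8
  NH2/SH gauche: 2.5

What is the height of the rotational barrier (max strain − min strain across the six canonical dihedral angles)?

NH2 at 0° (eclipsed): H–NH2 eclipsed, SH–H eclipsed, H–H eclipsed; 5.7 + 7.1 + 3.8 = 16.6 kJ/mol.
NH2 at 60° (staggered): SH–NH2 gauche; 2.5 = 2.5 kJ/mol.
NH2 at 120° (eclipsed): H–H eclipsed, SH–NH2 eclipsed, H–H eclipsed; 3.8 + 10.2 + 3.8 = 17.8 kJ/mol.
NH2 at 180° (staggered): SH–NH2 gauche; 2.5 = 2.5 kJ/mol.
NH2 at 240° (eclipsed): H–H eclipsed, SH–H eclipsed, H–NH2 eclipsed; 3.8 + 7.1 + 5.7 = 16.6 kJ/mol.
NH2 at 300° (staggered): no non-H gauche contacts → 0.0 kJ/mol.
Max at 120° (17.8 kJ/mol), min at 300° (0.0 kJ/mol); barrier = 17.8 kJ/mol.

17.8 kJ/mol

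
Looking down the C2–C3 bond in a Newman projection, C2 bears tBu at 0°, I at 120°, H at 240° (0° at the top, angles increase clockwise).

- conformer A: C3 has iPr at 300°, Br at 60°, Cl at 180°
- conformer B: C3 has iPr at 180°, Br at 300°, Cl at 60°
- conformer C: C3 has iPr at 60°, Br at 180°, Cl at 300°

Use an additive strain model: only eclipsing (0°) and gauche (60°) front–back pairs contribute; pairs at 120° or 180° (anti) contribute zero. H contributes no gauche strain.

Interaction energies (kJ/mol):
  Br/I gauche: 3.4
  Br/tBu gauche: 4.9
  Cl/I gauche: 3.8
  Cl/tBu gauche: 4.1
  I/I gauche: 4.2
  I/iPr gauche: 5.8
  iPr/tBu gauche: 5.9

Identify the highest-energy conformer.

A (staggered): tBu–iPr gauche, tBu–Br gauche, I–Br gauche, I–Cl gauche; 5.9 + 4.9 + 3.4 + 3.8 = 18.0 kJ/mol.
B (staggered): tBu–Br gauche, tBu–Cl gauche, I–iPr gauche, I–Cl gauche; 4.9 + 4.1 + 5.8 + 3.8 = 18.6 kJ/mol.
C (staggered): tBu–iPr gauche, tBu–Cl gauche, I–iPr gauche, I–Br gauche; 5.9 + 4.1 + 5.8 + 3.4 = 19.2 kJ/mol.
C has the highest total (19.2 kJ/mol).

C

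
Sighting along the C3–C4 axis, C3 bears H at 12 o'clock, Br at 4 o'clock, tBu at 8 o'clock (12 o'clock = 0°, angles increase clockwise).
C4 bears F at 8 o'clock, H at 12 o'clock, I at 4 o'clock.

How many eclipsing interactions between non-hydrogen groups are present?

2

Non-H eclipsing pairs: Br(120°)/I(120°); tBu(240°)/F(240°) — 2 interactions.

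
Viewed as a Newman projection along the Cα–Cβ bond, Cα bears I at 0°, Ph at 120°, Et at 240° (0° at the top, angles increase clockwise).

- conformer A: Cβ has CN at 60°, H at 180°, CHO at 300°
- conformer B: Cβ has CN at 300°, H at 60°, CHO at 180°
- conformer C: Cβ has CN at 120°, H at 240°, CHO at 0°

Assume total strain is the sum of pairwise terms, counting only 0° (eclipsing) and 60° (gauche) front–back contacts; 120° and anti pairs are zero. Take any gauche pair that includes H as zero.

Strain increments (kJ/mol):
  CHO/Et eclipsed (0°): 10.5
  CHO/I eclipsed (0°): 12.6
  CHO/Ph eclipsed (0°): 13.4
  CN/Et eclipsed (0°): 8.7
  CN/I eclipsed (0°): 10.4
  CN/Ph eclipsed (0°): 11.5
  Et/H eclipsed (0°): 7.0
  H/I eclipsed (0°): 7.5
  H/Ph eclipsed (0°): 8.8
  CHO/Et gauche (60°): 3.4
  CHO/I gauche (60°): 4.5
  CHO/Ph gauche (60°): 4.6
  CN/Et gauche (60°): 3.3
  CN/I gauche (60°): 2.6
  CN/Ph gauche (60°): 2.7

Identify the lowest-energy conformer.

A (staggered): I–CN gauche, I–CHO gauche, Ph–CN gauche, Et–CHO gauche; 2.6 + 4.5 + 2.7 + 3.4 = 13.2 kJ/mol.
B (staggered): I–CN gauche, Ph–CHO gauche, Et–CN gauche, Et–CHO gauche; 2.6 + 4.6 + 3.3 + 3.4 = 13.9 kJ/mol.
C (eclipsed): I–CHO eclipsed, Ph–CN eclipsed, Et–H eclipsed; 12.6 + 11.5 + 7.0 = 31.1 kJ/mol.
A has the lowest total (13.2 kJ/mol).

A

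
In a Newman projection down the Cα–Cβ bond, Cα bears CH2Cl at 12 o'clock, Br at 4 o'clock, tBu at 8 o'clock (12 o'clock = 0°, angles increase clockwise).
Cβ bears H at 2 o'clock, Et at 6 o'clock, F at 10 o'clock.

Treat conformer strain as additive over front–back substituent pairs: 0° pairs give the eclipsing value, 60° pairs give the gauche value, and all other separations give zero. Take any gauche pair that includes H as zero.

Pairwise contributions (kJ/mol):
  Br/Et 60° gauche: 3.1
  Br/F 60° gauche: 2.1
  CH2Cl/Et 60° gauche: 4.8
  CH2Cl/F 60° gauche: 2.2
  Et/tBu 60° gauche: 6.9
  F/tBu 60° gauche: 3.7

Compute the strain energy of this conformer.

This conformer is staggered. CH2Cl at 0° is gauche with F at 300° (2.2); Br at 120° is gauche with Et at 180° (3.1); tBu at 240° is gauche with Et at 180° (6.9); tBu at 240° is gauche with F at 300° (3.7). Total 15.9 kJ/mol.

15.9 kJ/mol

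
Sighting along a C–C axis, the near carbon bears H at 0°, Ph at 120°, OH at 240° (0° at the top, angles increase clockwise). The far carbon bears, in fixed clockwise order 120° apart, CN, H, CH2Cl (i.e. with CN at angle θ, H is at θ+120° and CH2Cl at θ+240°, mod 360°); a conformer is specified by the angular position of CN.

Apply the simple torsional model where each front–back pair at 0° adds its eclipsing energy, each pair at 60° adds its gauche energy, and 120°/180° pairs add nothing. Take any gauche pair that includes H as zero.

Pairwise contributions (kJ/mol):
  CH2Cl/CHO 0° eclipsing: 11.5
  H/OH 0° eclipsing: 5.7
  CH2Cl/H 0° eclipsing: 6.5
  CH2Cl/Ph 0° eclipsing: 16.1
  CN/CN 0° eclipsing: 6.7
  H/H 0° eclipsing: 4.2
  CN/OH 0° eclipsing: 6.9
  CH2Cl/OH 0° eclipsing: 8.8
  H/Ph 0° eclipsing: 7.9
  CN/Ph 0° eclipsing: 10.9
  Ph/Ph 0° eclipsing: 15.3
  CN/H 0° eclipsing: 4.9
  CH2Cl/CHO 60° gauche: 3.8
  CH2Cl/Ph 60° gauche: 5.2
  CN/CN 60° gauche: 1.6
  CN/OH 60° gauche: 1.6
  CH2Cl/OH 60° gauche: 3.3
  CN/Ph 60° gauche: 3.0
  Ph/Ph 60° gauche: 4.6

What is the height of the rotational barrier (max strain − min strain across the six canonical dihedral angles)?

20.9 kJ/mol

CN at 0° (eclipsed): H(0°)/CN(0°) eclipsed 4.9; Ph(120°)/H(120°) eclipsed 7.9; OH(240°)/CH2Cl(240°) eclipsed 8.8 → 21.6 kJ/mol.
CN at 60° (staggered): Ph(120°)/CN(60°) gauche 3.0; OH(240°)/CH2Cl(300°) gauche 3.3 → 6.3 kJ/mol.
CN at 120° (eclipsed): H(0°)/CH2Cl(0°) eclipsed 6.5; Ph(120°)/CN(120°) eclipsed 10.9; OH(240°)/H(240°) eclipsed 5.7 → 23.1 kJ/mol.
CN at 180° (staggered): Ph(120°)/CN(180°) gauche 3.0; Ph(120°)/CH2Cl(60°) gauche 5.2; OH(240°)/CN(180°) gauche 1.6 → 9.8 kJ/mol.
CN at 240° (eclipsed): H(0°)/H(0°) eclipsed 4.2; Ph(120°)/CH2Cl(120°) eclipsed 16.1; OH(240°)/CN(240°) eclipsed 6.9 → 27.2 kJ/mol.
CN at 300° (staggered): Ph(120°)/CH2Cl(180°) gauche 5.2; OH(240°)/CN(300°) gauche 1.6; OH(240°)/CH2Cl(180°) gauche 3.3 → 10.1 kJ/mol.
Max at 240° (27.2 kJ/mol), min at 60° (6.3 kJ/mol); barrier = 20.9 kJ/mol.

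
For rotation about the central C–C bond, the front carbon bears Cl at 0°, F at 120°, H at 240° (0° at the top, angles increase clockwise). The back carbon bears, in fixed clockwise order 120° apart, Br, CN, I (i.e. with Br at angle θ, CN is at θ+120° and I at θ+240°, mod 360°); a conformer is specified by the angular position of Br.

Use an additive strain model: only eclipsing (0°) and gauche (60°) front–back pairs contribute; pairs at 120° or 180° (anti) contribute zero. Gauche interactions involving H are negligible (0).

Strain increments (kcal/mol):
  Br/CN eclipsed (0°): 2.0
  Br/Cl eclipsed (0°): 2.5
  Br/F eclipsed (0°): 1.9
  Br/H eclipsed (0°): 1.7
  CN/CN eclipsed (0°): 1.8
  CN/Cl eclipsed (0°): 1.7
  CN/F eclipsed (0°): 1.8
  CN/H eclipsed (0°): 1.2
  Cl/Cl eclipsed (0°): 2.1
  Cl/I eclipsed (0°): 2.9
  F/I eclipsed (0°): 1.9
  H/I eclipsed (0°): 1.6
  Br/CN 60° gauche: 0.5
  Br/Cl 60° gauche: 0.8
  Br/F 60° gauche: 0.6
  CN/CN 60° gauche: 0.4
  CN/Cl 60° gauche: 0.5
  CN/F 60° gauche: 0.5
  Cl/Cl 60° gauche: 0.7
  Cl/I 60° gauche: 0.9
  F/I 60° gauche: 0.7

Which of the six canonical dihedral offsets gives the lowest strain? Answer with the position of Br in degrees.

Br at 0° (eclipsed): Cl(0°)/Br(0°) eclipsed 2.5; F(120°)/CN(120°) eclipsed 1.8; H(240°)/I(240°) eclipsed 1.6 → 5.9 kcal/mol.
Br at 60° (staggered): Cl(0°)/Br(60°) gauche 0.8; Cl(0°)/I(300°) gauche 0.9; F(120°)/Br(60°) gauche 0.6; F(120°)/CN(180°) gauche 0.5 → 2.8 kcal/mol.
Br at 120° (eclipsed): Cl(0°)/I(0°) eclipsed 2.9; F(120°)/Br(120°) eclipsed 1.9; H(240°)/CN(240°) eclipsed 1.2 → 6.0 kcal/mol.
Br at 180° (staggered): Cl(0°)/CN(300°) gauche 0.5; Cl(0°)/I(60°) gauche 0.9; F(120°)/Br(180°) gauche 0.6; F(120°)/I(60°) gauche 0.7 → 2.7 kcal/mol.
Br at 240° (eclipsed): Cl(0°)/CN(0°) eclipsed 1.7; F(120°)/I(120°) eclipsed 1.9; H(240°)/Br(240°) eclipsed 1.7 → 5.3 kcal/mol.
Br at 300° (staggered): Cl(0°)/Br(300°) gauche 0.8; Cl(0°)/CN(60°) gauche 0.5; F(120°)/CN(60°) gauche 0.5; F(120°)/I(180°) gauche 0.7 → 2.5 kcal/mol.
The minimum (2.5 kcal/mol) occurs with Br at 300°.

300°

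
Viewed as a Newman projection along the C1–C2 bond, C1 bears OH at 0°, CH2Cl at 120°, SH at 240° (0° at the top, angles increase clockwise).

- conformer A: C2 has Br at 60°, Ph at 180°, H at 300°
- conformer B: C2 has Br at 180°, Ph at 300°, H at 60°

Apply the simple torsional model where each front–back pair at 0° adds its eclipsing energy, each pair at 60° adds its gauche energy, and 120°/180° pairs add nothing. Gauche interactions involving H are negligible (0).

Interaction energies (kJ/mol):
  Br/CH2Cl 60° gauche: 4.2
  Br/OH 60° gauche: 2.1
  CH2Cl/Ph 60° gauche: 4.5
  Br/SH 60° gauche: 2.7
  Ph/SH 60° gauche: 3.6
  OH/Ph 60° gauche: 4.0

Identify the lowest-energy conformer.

A (staggered): OH(0°)/Br(60°) gauche 2.1; CH2Cl(120°)/Br(60°) gauche 4.2; CH2Cl(120°)/Ph(180°) gauche 4.5; SH(240°)/Ph(180°) gauche 3.6 → 14.4 kJ/mol.
B (staggered): OH(0°)/Ph(300°) gauche 4.0; CH2Cl(120°)/Br(180°) gauche 4.2; SH(240°)/Br(180°) gauche 2.7; SH(240°)/Ph(300°) gauche 3.6 → 14.5 kJ/mol.
A has the lowest total (14.4 kJ/mol).

A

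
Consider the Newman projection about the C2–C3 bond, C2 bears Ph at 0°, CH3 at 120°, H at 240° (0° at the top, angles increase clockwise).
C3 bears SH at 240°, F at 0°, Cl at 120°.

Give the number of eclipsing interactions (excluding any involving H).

2

Non-H eclipsing pairs: Ph(0°)/F(0°); CH3(120°)/Cl(120°) — 2 interactions.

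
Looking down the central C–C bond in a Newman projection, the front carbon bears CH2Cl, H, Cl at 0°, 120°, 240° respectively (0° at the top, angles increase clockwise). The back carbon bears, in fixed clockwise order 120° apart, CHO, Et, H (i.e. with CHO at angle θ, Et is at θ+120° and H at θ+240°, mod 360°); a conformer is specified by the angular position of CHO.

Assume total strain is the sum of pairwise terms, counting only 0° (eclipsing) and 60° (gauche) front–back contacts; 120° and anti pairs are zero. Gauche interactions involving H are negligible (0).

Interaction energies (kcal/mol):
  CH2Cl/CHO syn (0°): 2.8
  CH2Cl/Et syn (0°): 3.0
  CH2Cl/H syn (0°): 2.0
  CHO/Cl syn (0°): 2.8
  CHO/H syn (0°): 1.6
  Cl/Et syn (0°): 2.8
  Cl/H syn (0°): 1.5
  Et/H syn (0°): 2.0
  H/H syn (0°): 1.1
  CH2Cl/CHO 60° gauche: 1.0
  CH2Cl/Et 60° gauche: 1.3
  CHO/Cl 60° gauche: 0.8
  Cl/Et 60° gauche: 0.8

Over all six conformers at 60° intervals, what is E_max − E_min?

5.1 kcal/mol

CHO at 0° (eclipsed): CH2Cl(0°)/CHO(0°) eclipsed 2.8; H(120°)/Et(120°) eclipsed 2.0; Cl(240°)/H(240°) eclipsed 1.5 → 6.3 kcal/mol.
CHO at 60° (staggered): CH2Cl(0°)/CHO(60°) gauche 1.0; Cl(240°)/Et(180°) gauche 0.8 → 1.8 kcal/mol.
CHO at 120° (eclipsed): CH2Cl(0°)/H(0°) eclipsed 2.0; H(120°)/CHO(120°) eclipsed 1.6; Cl(240°)/Et(240°) eclipsed 2.8 → 6.4 kcal/mol.
CHO at 180° (staggered): CH2Cl(0°)/Et(300°) gauche 1.3; Cl(240°)/CHO(180°) gauche 0.8; Cl(240°)/Et(300°) gauche 0.8 → 2.9 kcal/mol.
CHO at 240° (eclipsed): CH2Cl(0°)/Et(0°) eclipsed 3.0; H(120°)/H(120°) eclipsed 1.1; Cl(240°)/CHO(240°) eclipsed 2.8 → 6.9 kcal/mol.
CHO at 300° (staggered): CH2Cl(0°)/CHO(300°) gauche 1.0; CH2Cl(0°)/Et(60°) gauche 1.3; Cl(240°)/CHO(300°) gauche 0.8 → 3.1 kcal/mol.
Max at 240° (6.9 kcal/mol), min at 60° (1.8 kcal/mol); barrier = 5.1 kcal/mol.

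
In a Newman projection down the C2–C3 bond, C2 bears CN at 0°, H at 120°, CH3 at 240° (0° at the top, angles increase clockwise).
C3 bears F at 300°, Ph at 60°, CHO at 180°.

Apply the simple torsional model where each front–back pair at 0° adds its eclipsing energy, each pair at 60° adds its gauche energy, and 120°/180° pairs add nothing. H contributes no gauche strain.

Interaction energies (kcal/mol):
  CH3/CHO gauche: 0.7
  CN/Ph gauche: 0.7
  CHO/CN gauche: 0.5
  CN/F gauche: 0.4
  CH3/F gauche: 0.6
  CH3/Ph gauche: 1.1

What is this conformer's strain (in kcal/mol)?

2.4 kcal/mol

This conformer is staggered. CN at 0° is gauche with F at 300° (0.4); CN at 0° is gauche with Ph at 60° (0.7); CH3 at 240° is gauche with F at 300° (0.6); CH3 at 240° is gauche with CHO at 180° (0.7). Total 2.4 kcal/mol.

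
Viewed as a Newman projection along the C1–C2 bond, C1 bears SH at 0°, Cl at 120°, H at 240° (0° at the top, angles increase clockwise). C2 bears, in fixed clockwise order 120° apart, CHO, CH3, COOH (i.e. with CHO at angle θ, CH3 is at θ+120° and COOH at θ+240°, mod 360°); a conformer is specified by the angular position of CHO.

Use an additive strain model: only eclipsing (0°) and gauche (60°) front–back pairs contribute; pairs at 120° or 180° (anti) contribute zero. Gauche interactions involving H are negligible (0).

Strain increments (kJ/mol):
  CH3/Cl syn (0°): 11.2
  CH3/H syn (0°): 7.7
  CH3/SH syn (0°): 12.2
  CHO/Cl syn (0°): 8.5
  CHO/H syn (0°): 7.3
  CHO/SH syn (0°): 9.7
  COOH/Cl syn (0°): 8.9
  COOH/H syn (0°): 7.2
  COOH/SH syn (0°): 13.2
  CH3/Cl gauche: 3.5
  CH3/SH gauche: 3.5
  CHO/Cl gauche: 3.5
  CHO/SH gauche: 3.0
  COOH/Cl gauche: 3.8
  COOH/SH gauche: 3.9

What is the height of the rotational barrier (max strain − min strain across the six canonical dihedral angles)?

CHO at 0° (eclipsed): SH(0°)/CHO(0°) eclipsed 9.7; Cl(120°)/CH3(120°) eclipsed 11.2; H(240°)/COOH(240°) eclipsed 7.2 → 28.1 kJ/mol.
CHO at 60° (staggered): SH(0°)/CHO(60°) gauche 3.0; SH(0°)/COOH(300°) gauche 3.9; Cl(120°)/CHO(60°) gauche 3.5; Cl(120°)/CH3(180°) gauche 3.5 → 13.9 kJ/mol.
CHO at 120° (eclipsed): SH(0°)/COOH(0°) eclipsed 13.2; Cl(120°)/CHO(120°) eclipsed 8.5; H(240°)/CH3(240°) eclipsed 7.7 → 29.4 kJ/mol.
CHO at 180° (staggered): SH(0°)/CH3(300°) gauche 3.5; SH(0°)/COOH(60°) gauche 3.9; Cl(120°)/CHO(180°) gauche 3.5; Cl(120°)/COOH(60°) gauche 3.8 → 14.7 kJ/mol.
CHO at 240° (eclipsed): SH(0°)/CH3(0°) eclipsed 12.2; Cl(120°)/COOH(120°) eclipsed 8.9; H(240°)/CHO(240°) eclipsed 7.3 → 28.4 kJ/mol.
CHO at 300° (staggered): SH(0°)/CHO(300°) gauche 3.0; SH(0°)/CH3(60°) gauche 3.5; Cl(120°)/CH3(60°) gauche 3.5; Cl(120°)/COOH(180°) gauche 3.8 → 13.8 kJ/mol.
Max at 120° (29.4 kJ/mol), min at 300° (13.8 kJ/mol); barrier = 15.6 kJ/mol.

15.6 kJ/mol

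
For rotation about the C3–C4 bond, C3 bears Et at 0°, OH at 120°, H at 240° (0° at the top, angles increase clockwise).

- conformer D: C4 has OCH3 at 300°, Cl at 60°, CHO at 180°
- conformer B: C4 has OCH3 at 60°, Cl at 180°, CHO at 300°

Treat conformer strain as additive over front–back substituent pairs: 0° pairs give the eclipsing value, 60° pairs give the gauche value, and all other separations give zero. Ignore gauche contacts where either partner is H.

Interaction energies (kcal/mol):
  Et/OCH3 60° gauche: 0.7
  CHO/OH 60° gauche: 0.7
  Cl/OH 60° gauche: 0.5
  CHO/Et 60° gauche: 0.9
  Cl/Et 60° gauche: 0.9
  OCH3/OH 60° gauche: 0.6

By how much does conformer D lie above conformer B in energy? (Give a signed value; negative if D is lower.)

D (staggered): Et–OCH3 gauche, Et–Cl gauche, OH–Cl gauche, OH–CHO gauche; 0.7 + 0.9 + 0.5 + 0.7 = 2.8 kcal/mol.
B (staggered): Et–OCH3 gauche, Et–CHO gauche, OH–OCH3 gauche, OH–Cl gauche; 0.7 + 0.9 + 0.6 + 0.5 = 2.7 kcal/mol.
E(D) − E(B) = 2.8 − 2.7 = +0.1 kcal/mol.

+0.1 kcal/mol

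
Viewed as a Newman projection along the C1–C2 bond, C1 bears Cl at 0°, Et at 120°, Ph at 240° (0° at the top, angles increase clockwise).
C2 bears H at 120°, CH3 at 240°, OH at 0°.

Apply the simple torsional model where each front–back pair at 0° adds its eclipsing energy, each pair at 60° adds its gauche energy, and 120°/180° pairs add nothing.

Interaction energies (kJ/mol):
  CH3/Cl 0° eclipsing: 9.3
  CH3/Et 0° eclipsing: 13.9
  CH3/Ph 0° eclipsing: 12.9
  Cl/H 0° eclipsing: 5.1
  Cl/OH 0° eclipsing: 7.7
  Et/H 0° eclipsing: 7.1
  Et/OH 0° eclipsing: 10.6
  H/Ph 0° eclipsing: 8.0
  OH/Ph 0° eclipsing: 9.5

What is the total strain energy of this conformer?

27.7 kJ/mol

This conformer (eclipsed): Cl(0°)/OH(0°) eclipsed 7.7; Et(120°)/H(120°) eclipsed 7.1; Ph(240°)/CH3(240°) eclipsed 12.9 → 27.7 kJ/mol.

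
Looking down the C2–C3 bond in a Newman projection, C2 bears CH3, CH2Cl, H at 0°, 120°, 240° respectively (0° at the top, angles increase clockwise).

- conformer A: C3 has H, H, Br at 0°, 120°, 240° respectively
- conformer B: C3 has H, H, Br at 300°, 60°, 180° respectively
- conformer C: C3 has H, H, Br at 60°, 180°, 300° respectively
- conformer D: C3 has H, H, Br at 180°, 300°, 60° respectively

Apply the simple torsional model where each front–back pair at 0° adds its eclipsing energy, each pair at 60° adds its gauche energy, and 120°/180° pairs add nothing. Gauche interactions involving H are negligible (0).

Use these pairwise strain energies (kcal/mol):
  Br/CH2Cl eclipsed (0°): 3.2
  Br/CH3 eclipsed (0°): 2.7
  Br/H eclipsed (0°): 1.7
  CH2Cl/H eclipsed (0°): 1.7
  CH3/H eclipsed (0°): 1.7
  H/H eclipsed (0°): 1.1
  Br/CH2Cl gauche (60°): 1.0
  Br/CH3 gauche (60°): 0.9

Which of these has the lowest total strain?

C

A (eclipsed): CH3(0°)/H(0°) eclipsed 1.7; CH2Cl(120°)/H(120°) eclipsed 1.7; H(240°)/Br(240°) eclipsed 1.7 → 5.1 kcal/mol.
B (staggered): CH2Cl(120°)/Br(180°) gauche 1.0 → 1.0 kcal/mol.
C (staggered): CH3(0°)/Br(300°) gauche 0.9 → 0.9 kcal/mol.
D (staggered): CH3(0°)/Br(60°) gauche 0.9; CH2Cl(120°)/Br(60°) gauche 1.0 → 1.9 kcal/mol.
C has the lowest total (0.9 kcal/mol).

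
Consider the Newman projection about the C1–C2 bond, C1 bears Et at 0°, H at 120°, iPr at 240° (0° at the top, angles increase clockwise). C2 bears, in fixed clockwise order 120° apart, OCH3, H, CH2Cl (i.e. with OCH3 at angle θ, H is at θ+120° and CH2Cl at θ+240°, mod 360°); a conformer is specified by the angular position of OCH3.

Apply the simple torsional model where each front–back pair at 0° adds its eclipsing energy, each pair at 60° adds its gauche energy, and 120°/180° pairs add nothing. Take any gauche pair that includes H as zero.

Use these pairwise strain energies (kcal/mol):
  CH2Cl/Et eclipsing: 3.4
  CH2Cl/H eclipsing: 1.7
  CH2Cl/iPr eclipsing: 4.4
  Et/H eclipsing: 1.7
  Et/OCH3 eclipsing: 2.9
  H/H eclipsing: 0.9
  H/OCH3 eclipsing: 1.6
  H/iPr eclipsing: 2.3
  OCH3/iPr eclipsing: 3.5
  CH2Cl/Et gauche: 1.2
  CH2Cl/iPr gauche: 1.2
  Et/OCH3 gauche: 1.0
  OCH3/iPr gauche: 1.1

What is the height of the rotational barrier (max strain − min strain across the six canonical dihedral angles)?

5.9 kcal/mol

OCH3 at 0° is eclipsed. Et at 0° is eclipsed with OCH3 at 0° (2.9); H at 120° is eclipsed with H at 120° (0.9); iPr at 240° is eclipsed with CH2Cl at 240° (4.4). Total 8.2 kcal/mol.
OCH3 at 60° is staggered. Et at 0° is gauche with OCH3 at 60° (1.0); Et at 0° is gauche with CH2Cl at 300° (1.2); iPr at 240° is gauche with CH2Cl at 300° (1.2). Total 3.4 kcal/mol.
OCH3 at 120° is eclipsed. Et at 0° is eclipsed with CH2Cl at 0° (3.4); H at 120° is eclipsed with OCH3 at 120° (1.6); iPr at 240° is eclipsed with H at 240° (2.3). Total 7.3 kcal/mol.
OCH3 at 180° is staggered. Et at 0° is gauche with CH2Cl at 60° (1.2); iPr at 240° is gauche with OCH3 at 180° (1.1). Total 2.3 kcal/mol.
OCH3 at 240° is eclipsed. Et at 0° is eclipsed with H at 0° (1.7); H at 120° is eclipsed with CH2Cl at 120° (1.7); iPr at 240° is eclipsed with OCH3 at 240° (3.5). Total 6.9 kcal/mol.
OCH3 at 300° is staggered. Et at 0° is gauche with OCH3 at 300° (1.0); iPr at 240° is gauche with OCH3 at 300° (1.1); iPr at 240° is gauche with CH2Cl at 180° (1.2). Total 3.3 kcal/mol.
Max at 0° (8.2 kcal/mol), min at 180° (2.3 kcal/mol); barrier = 5.9 kcal/mol.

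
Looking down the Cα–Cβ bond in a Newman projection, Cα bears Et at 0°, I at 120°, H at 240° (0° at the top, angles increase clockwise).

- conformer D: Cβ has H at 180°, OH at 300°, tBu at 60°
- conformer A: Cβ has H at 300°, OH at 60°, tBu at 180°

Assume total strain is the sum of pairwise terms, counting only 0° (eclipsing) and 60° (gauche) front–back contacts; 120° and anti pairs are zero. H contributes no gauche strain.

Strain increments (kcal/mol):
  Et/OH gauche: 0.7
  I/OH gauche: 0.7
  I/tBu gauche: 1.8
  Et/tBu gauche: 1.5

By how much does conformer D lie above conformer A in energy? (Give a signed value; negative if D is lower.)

+0.8 kcal/mol

D is staggered. Et at 0° is gauche with OH at 300° (0.7); Et at 0° is gauche with tBu at 60° (1.5); I at 120° is gauche with tBu at 60° (1.8). Total 4.0 kcal/mol.
A is staggered. Et at 0° is gauche with OH at 60° (0.7); I at 120° is gauche with OH at 60° (0.7); I at 120° is gauche with tBu at 180° (1.8). Total 3.2 kcal/mol.
E(D) − E(A) = 4.0 − 3.2 = +0.8 kcal/mol.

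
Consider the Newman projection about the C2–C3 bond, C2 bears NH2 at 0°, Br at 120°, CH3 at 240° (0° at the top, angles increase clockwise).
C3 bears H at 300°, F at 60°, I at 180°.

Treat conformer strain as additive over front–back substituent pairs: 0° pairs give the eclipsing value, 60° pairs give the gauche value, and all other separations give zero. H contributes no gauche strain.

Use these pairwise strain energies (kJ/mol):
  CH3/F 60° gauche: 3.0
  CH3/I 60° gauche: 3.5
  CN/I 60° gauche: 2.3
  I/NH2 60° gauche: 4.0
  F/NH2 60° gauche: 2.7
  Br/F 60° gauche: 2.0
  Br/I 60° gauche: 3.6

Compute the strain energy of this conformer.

This conformer (staggered): NH2(0°)/F(60°) gauche 2.7; Br(120°)/F(60°) gauche 2.0; Br(120°)/I(180°) gauche 3.6; CH3(240°)/I(180°) gauche 3.5 → 11.8 kJ/mol.

11.8 kJ/mol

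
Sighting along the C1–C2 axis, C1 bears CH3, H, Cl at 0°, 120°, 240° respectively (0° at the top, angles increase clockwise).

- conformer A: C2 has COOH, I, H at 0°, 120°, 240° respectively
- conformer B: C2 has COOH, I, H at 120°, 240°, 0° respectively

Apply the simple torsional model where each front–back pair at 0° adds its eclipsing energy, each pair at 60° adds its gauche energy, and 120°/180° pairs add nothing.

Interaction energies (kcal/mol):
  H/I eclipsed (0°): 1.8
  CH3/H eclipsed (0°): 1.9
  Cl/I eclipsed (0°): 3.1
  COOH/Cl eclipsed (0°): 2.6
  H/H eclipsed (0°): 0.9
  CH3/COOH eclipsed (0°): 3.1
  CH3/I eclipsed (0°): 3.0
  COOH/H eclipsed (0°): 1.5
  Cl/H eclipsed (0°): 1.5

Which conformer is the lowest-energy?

A

A (eclipsed): CH3(0°)/COOH(0°) eclipsed 3.1; H(120°)/I(120°) eclipsed 1.8; Cl(240°)/H(240°) eclipsed 1.5 → 6.4 kcal/mol.
B (eclipsed): CH3(0°)/H(0°) eclipsed 1.9; H(120°)/COOH(120°) eclipsed 1.5; Cl(240°)/I(240°) eclipsed 3.1 → 6.5 kcal/mol.
A has the lowest total (6.4 kcal/mol).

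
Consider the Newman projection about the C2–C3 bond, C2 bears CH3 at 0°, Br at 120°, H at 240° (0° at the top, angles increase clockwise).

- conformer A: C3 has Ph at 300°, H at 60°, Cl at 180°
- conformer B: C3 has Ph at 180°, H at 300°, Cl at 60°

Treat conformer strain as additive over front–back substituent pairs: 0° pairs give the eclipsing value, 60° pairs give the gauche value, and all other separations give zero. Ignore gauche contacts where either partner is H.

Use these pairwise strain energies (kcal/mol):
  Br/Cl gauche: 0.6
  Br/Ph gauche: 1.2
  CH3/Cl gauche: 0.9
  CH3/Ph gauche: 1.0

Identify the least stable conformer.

B

A (staggered): CH3(0°)/Ph(300°) gauche 1.0; Br(120°)/Cl(180°) gauche 0.6 → 1.6 kcal/mol.
B (staggered): CH3(0°)/Cl(60°) gauche 0.9; Br(120°)/Ph(180°) gauche 1.2; Br(120°)/Cl(60°) gauche 0.6 → 2.7 kcal/mol.
B has the highest total (2.7 kcal/mol).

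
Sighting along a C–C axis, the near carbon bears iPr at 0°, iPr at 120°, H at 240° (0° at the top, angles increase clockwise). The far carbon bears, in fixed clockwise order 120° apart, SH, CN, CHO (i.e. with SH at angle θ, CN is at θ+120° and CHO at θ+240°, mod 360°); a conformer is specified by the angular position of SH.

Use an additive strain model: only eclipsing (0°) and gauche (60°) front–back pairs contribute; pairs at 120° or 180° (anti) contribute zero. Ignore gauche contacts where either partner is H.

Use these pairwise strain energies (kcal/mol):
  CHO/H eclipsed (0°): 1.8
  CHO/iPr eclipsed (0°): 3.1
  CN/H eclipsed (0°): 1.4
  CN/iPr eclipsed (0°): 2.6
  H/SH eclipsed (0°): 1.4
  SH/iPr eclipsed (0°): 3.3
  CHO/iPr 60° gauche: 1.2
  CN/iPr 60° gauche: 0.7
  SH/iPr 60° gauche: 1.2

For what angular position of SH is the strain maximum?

120°

SH at 0° is eclipsed. iPr at 0° is eclipsed with SH at 0° (3.3); iPr at 120° is eclipsed with CN at 120° (2.6); H at 240° is eclipsed with CHO at 240° (1.8). Total 7.7 kcal/mol.
SH at 60° is staggered. iPr at 0° is gauche with SH at 60° (1.2); iPr at 0° is gauche with CHO at 300° (1.2); iPr at 120° is gauche with SH at 60° (1.2); iPr at 120° is gauche with CN at 180° (0.7). Total 4.3 kcal/mol.
SH at 120° is eclipsed. iPr at 0° is eclipsed with CHO at 0° (3.1); iPr at 120° is eclipsed with SH at 120° (3.3); H at 240° is eclipsed with CN at 240° (1.4). Total 7.8 kcal/mol.
SH at 180° is staggered. iPr at 0° is gauche with CN at 300° (0.7); iPr at 0° is gauche with CHO at 60° (1.2); iPr at 120° is gauche with SH at 180° (1.2); iPr at 120° is gauche with CHO at 60° (1.2). Total 4.3 kcal/mol.
SH at 240° is eclipsed. iPr at 0° is eclipsed with CN at 0° (2.6); iPr at 120° is eclipsed with CHO at 120° (3.1); H at 240° is eclipsed with SH at 240° (1.4). Total 7.1 kcal/mol.
SH at 300° is staggered. iPr at 0° is gauche with SH at 300° (1.2); iPr at 0° is gauche with CN at 60° (0.7); iPr at 120° is gauche with CN at 60° (0.7); iPr at 120° is gauche with CHO at 180° (1.2). Total 3.8 kcal/mol.
The maximum (7.8 kcal/mol) occurs with SH at 120°.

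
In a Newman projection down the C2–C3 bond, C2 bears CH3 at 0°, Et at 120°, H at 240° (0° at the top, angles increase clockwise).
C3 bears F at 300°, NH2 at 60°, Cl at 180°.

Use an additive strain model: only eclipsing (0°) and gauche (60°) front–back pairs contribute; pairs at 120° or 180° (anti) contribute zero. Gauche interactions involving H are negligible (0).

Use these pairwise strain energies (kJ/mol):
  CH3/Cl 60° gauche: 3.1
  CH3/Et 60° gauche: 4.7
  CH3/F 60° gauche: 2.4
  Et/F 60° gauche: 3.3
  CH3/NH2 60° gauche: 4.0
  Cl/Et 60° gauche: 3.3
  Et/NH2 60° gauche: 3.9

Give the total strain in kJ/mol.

This conformer (staggered): CH3(0°)/F(300°) gauche 2.4; CH3(0°)/NH2(60°) gauche 4.0; Et(120°)/NH2(60°) gauche 3.9; Et(120°)/Cl(180°) gauche 3.3 → 13.6 kJ/mol.

13.6 kJ/mol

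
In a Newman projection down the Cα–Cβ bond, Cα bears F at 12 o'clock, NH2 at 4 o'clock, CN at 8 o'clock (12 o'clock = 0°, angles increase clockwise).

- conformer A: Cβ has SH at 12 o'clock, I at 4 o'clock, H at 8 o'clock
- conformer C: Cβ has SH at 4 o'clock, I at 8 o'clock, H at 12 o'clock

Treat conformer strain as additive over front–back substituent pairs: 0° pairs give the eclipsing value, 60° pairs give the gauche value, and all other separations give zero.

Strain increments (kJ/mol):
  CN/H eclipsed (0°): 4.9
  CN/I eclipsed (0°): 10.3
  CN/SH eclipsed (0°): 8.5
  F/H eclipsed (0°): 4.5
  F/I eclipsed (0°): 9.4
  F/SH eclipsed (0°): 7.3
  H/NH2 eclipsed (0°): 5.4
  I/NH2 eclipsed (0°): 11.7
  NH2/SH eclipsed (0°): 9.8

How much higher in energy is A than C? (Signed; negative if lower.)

-0.7 kJ/mol

A (eclipsed): F–SH eclipsed, NH2–I eclipsed, CN–H eclipsed; 7.3 + 11.7 + 4.9 = 23.9 kJ/mol.
C (eclipsed): F–H eclipsed, NH2–SH eclipsed, CN–I eclipsed; 4.5 + 9.8 + 10.3 = 24.6 kJ/mol.
E(A) − E(C) = 23.9 − 24.6 = -0.7 kJ/mol.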